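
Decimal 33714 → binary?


Divide by 2 repeatedly:
33714 ÷ 2 = 16857 remainder 0
16857 ÷ 2 = 8428 remainder 1
8428 ÷ 2 = 4214 remainder 0
4214 ÷ 2 = 2107 remainder 0
2107 ÷ 2 = 1053 remainder 1
1053 ÷ 2 = 526 remainder 1
526 ÷ 2 = 263 remainder 0
263 ÷ 2 = 131 remainder 1
131 ÷ 2 = 65 remainder 1
65 ÷ 2 = 32 remainder 1
32 ÷ 2 = 16 remainder 0
16 ÷ 2 = 8 remainder 0
8 ÷ 2 = 4 remainder 0
4 ÷ 2 = 2 remainder 0
2 ÷ 2 = 1 remainder 0
1 ÷ 2 = 0 remainder 1
Reading remainders bottom-up:
= 1000001110110010


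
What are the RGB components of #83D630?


Hex: #83D630
R = 83₁₆ = 131
G = D6₁₆ = 214
B = 30₁₆ = 48
= RGB(131, 214, 48)


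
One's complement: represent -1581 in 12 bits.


Original: 011000101101
Invert all bits:
  bit 0: 0 → 1
  bit 1: 1 → 0
  bit 2: 1 → 0
  bit 3: 0 → 1
  bit 4: 0 → 1
  bit 5: 0 → 1
  bit 6: 1 → 0
  bit 7: 0 → 1
  bit 8: 1 → 0
  bit 9: 1 → 0
  bit 10: 0 → 1
  bit 11: 1 → 0
= 100111010010


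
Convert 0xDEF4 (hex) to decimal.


Positional values:
Position 0: 4 × 16^0 = 4 × 1 = 4
Position 1: F × 16^1 = 15 × 16 = 240
Position 2: E × 16^2 = 14 × 256 = 3584
Position 3: D × 16^3 = 13 × 4096 = 53248
Sum = 4 + 240 + 3584 + 53248
= 57076


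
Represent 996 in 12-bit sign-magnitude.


Sign bit: 0 (positive)
Magnitude: 996 = 01111100100
= 001111100100


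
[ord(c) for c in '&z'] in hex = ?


String: '&z'  (2 characters)
Per-character ASCII lookup:
  '&': special character: '&' = 38 → 0x26
  'z': lowercase starts at 97: 'z' = 97 + 25 = 122 → 0x7A
= 0x26 0x7A


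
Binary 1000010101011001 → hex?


Group into 4-bit nibbles: 1000010101011001
  1000 = 8
  0101 = 5
  0101 = 5
  1001 = 9
= 0x8559


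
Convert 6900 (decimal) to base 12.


Divide by 12 repeatedly:
6900 ÷ 12 = 575 remainder 0
575 ÷ 12 = 47 remainder 11
47 ÷ 12 = 3 remainder 11
3 ÷ 12 = 0 remainder 3
Reading remainders bottom-up:
= 3BB0


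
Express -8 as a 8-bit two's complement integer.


Original: 00001000
Step 1 - Invert all bits: 11110111
Step 2 - Add 1: 11110111 + 1
= 11111000 (represents -8)


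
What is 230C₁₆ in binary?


Each hex digit → 4 binary bits:
  2 = 0010
  3 = 0011
  0 = 0000
  C = 1100
Concatenate: 0010 0011 0000 1100
= 0010001100001100


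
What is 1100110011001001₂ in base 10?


Positional values:
Bit 0: 1 × 2^0 = 1
Bit 3: 1 × 2^3 = 8
Bit 6: 1 × 2^6 = 64
Bit 7: 1 × 2^7 = 128
Bit 10: 1 × 2^10 = 1024
Bit 11: 1 × 2^11 = 2048
Bit 14: 1 × 2^14 = 16384
Bit 15: 1 × 2^15 = 32768
Sum = 1 + 8 + 64 + 128 + 1024 + 2048 + 16384 + 32768
= 52425


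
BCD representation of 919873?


Each digit → 4-bit binary:
  9 → 1001
  1 → 0001
  9 → 1001
  8 → 1000
  7 → 0111
  3 → 0011
= 1001 0001 1001 1000 0111 0011


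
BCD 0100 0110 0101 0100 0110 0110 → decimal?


Each 4-bit group → digit:
  0100 → 4
  0110 → 6
  0101 → 5
  0100 → 4
  0110 → 6
  0110 → 6
= 465466


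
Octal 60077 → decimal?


Positional values:
Position 0: 7 × 8^0 = 7
Position 1: 7 × 8^1 = 56
Position 2: 0 × 8^2 = 0
Position 3: 0 × 8^3 = 0
Position 4: 6 × 8^4 = 24576
Sum = 7 + 56 + 0 + 0 + 24576
= 24639


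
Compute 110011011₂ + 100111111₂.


Align and add column by column (LSB to MSB, carry propagating):
  0110011011
+ 0100111111
  ----------
  col 0: 1 + 1 + 0 (carry in) = 2 → bit 0, carry out 1
  col 1: 1 + 1 + 1 (carry in) = 3 → bit 1, carry out 1
  col 2: 0 + 1 + 1 (carry in) = 2 → bit 0, carry out 1
  col 3: 1 + 1 + 1 (carry in) = 3 → bit 1, carry out 1
  col 4: 1 + 1 + 1 (carry in) = 3 → bit 1, carry out 1
  col 5: 0 + 1 + 1 (carry in) = 2 → bit 0, carry out 1
  col 6: 0 + 0 + 1 (carry in) = 1 → bit 1, carry out 0
  col 7: 1 + 0 + 0 (carry in) = 1 → bit 1, carry out 0
  col 8: 1 + 1 + 0 (carry in) = 2 → bit 0, carry out 1
  col 9: 0 + 0 + 1 (carry in) = 1 → bit 1, carry out 0
Reading bits MSB→LSB: 1011011010
Strip leading zeros: 1011011010
= 1011011010


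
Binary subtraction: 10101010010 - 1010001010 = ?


Align and subtract column by column (LSB to MSB, borrowing when needed):
  10101010010
- 01010001010
  -----------
  col 0: (0 - 0 borrow-in) - 0 → 0 - 0 = 0, borrow out 0
  col 1: (1 - 0 borrow-in) - 1 → 1 - 1 = 0, borrow out 0
  col 2: (0 - 0 borrow-in) - 0 → 0 - 0 = 0, borrow out 0
  col 3: (0 - 0 borrow-in) - 1 → borrow from next column: (0+2) - 1 = 1, borrow out 1
  col 4: (1 - 1 borrow-in) - 0 → 0 - 0 = 0, borrow out 0
  col 5: (0 - 0 borrow-in) - 0 → 0 - 0 = 0, borrow out 0
  col 6: (1 - 0 borrow-in) - 0 → 1 - 0 = 1, borrow out 0
  col 7: (0 - 0 borrow-in) - 1 → borrow from next column: (0+2) - 1 = 1, borrow out 1
  col 8: (1 - 1 borrow-in) - 0 → 0 - 0 = 0, borrow out 0
  col 9: (0 - 0 borrow-in) - 1 → borrow from next column: (0+2) - 1 = 1, borrow out 1
  col 10: (1 - 1 borrow-in) - 0 → 0 - 0 = 0, borrow out 0
Reading bits MSB→LSB: 01011001000
Strip leading zeros: 1011001000
= 1011001000


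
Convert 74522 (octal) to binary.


Each octal digit → 3 binary bits:
  7 = 111
  4 = 100
  5 = 101
  2 = 010
  2 = 010
Concatenate: 111 100 101 010 010
= 111100101010010


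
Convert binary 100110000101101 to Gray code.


Binary: 100110000101101
Gray code: G = B XOR (B >> 1)
B >> 1 = 010011000010110
100110000101101 XOR 010011000010110:
  1 XOR 0 = 1
  0 XOR 1 = 1
  0 XOR 0 = 0
  1 XOR 0 = 1
  1 XOR 1 = 0
  0 XOR 1 = 1
  0 XOR 0 = 0
  0 XOR 0 = 0
  0 XOR 0 = 0
  1 XOR 0 = 1
  0 XOR 1 = 1
  1 XOR 0 = 1
  1 XOR 1 = 0
  0 XOR 1 = 1
  1 XOR 0 = 1
= 110101000111011


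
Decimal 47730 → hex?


Divide by 16 repeatedly:
47730 ÷ 16 = 2983 remainder 2 (2)
2983 ÷ 16 = 186 remainder 7 (7)
186 ÷ 16 = 11 remainder 10 (A)
11 ÷ 16 = 0 remainder 11 (B)
Reading remainders bottom-up:
= 0xBA72


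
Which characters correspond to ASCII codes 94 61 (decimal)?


Codes (decimal): 94 61
Per-code ASCII lookup:
  94  (special character) → '^'
  61  (special character) → '='
= '^='


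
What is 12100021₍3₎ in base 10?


Positional values (base 3):
  1 × 3^0 = 1 × 1 = 1
  2 × 3^1 = 2 × 3 = 6
  0 × 3^2 = 0 × 9 = 0
  0 × 3^3 = 0 × 27 = 0
  0 × 3^4 = 0 × 81 = 0
  1 × 3^5 = 1 × 243 = 243
  2 × 3^6 = 2 × 729 = 1458
  1 × 3^7 = 1 × 2187 = 2187
Sum = 1 + 6 + 0 + 0 + 0 + 243 + 1458 + 2187
= 3895


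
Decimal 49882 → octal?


Divide by 8 repeatedly:
49882 ÷ 8 = 6235 remainder 2
6235 ÷ 8 = 779 remainder 3
779 ÷ 8 = 97 remainder 3
97 ÷ 8 = 12 remainder 1
12 ÷ 8 = 1 remainder 4
1 ÷ 8 = 0 remainder 1
Reading remainders bottom-up:
= 0o141332


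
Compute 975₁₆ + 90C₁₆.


Align and add column by column (LSB to MSB, each column mod 16 with carry):
  0975
+ 090C
  ----
  col 0: 5(5) + C(12) + 0 (carry in) = 17 → 1(1), carry out 1
  col 1: 7(7) + 0(0) + 1 (carry in) = 8 → 8(8), carry out 0
  col 2: 9(9) + 9(9) + 0 (carry in) = 18 → 2(2), carry out 1
  col 3: 0(0) + 0(0) + 1 (carry in) = 1 → 1(1), carry out 0
Reading digits MSB→LSB: 1281
Strip leading zeros: 1281
= 0x1281


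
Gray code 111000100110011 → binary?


Gray code: 111000100110011
MSB stays the same: 1
Each subsequent bit = prev_binary XOR current_gray:
  B[1] = 1 XOR 1 = 0
  B[2] = 0 XOR 1 = 1
  B[3] = 1 XOR 0 = 1
  B[4] = 1 XOR 0 = 1
  B[5] = 1 XOR 0 = 1
  B[6] = 1 XOR 1 = 0
  B[7] = 0 XOR 0 = 0
  B[8] = 0 XOR 0 = 0
  B[9] = 0 XOR 1 = 1
  B[10] = 1 XOR 1 = 0
  B[11] = 0 XOR 0 = 0
  B[12] = 0 XOR 0 = 0
  B[13] = 0 XOR 1 = 1
  B[14] = 1 XOR 1 = 0
= 101111000100010 (24098 decimal)


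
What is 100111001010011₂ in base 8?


Group into 3-bit groups: 100111001010011
  100 = 4
  111 = 7
  001 = 1
  010 = 2
  011 = 3
= 0o47123


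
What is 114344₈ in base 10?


Positional values:
Position 0: 4 × 8^0 = 4
Position 1: 4 × 8^1 = 32
Position 2: 3 × 8^2 = 192
Position 3: 4 × 8^3 = 2048
Position 4: 1 × 8^4 = 4096
Position 5: 1 × 8^5 = 32768
Sum = 4 + 32 + 192 + 2048 + 4096 + 32768
= 39140


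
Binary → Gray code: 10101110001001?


Binary: 10101110001001
Gray code: G = B XOR (B >> 1)
B >> 1 = 01010111000100
10101110001001 XOR 01010111000100:
  1 XOR 0 = 1
  0 XOR 1 = 1
  1 XOR 0 = 1
  0 XOR 1 = 1
  1 XOR 0 = 1
  1 XOR 1 = 0
  1 XOR 1 = 0
  0 XOR 1 = 1
  0 XOR 0 = 0
  0 XOR 0 = 0
  1 XOR 0 = 1
  0 XOR 1 = 1
  0 XOR 0 = 0
  1 XOR 0 = 1
= 11111001001101


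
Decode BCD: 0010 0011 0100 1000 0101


Each 4-bit group → digit:
  0010 → 2
  0011 → 3
  0100 → 4
  1000 → 8
  0101 → 5
= 23485


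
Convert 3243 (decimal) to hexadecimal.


Divide by 16 repeatedly:
3243 ÷ 16 = 202 remainder 11 (B)
202 ÷ 16 = 12 remainder 10 (A)
12 ÷ 16 = 0 remainder 12 (C)
Reading remainders bottom-up:
= 0xCAB


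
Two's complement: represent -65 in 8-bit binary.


Original: 01000001
Step 1 - Invert all bits: 10111110
Step 2 - Add 1: 10111110 + 1
= 10111111 (represents -65)


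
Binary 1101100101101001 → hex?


Group into 4-bit nibbles: 1101100101101001
  1101 = D
  1001 = 9
  0110 = 6
  1001 = 9
= 0xD969


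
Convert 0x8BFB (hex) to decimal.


Positional values:
Position 0: B × 16^0 = 11 × 1 = 11
Position 1: F × 16^1 = 15 × 16 = 240
Position 2: B × 16^2 = 11 × 256 = 2816
Position 3: 8 × 16^3 = 8 × 4096 = 32768
Sum = 11 + 240 + 2816 + 32768
= 35835


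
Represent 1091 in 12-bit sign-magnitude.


Sign bit: 0 (positive)
Magnitude: 1091 = 10001000011
= 010001000011


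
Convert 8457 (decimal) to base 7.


Divide by 7 repeatedly:
8457 ÷ 7 = 1208 remainder 1
1208 ÷ 7 = 172 remainder 4
172 ÷ 7 = 24 remainder 4
24 ÷ 7 = 3 remainder 3
3 ÷ 7 = 0 remainder 3
Reading remainders bottom-up:
= 33441


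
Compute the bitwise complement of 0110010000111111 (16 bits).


Original: 0110010000111111
Invert all bits:
  bit 0: 0 → 1
  bit 1: 1 → 0
  bit 2: 1 → 0
  bit 3: 0 → 1
  bit 4: 0 → 1
  bit 5: 1 → 0
  bit 6: 0 → 1
  bit 7: 0 → 1
  bit 8: 0 → 1
  bit 9: 0 → 1
  bit 10: 1 → 0
  bit 11: 1 → 0
  bit 12: 1 → 0
  bit 13: 1 → 0
  bit 14: 1 → 0
  bit 15: 1 → 0
= 1001101111000000


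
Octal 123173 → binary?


Each octal digit → 3 binary bits:
  1 = 001
  2 = 010
  3 = 011
  1 = 001
  7 = 111
  3 = 011
Concatenate: 001 010 011 001 111 011
= 001010011001111011


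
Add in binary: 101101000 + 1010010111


Align and add column by column (LSB to MSB, carry propagating):
  00101101000
+ 01010010111
  -----------
  col 0: 0 + 1 + 0 (carry in) = 1 → bit 1, carry out 0
  col 1: 0 + 1 + 0 (carry in) = 1 → bit 1, carry out 0
  col 2: 0 + 1 + 0 (carry in) = 1 → bit 1, carry out 0
  col 3: 1 + 0 + 0 (carry in) = 1 → bit 1, carry out 0
  col 4: 0 + 1 + 0 (carry in) = 1 → bit 1, carry out 0
  col 5: 1 + 0 + 0 (carry in) = 1 → bit 1, carry out 0
  col 6: 1 + 0 + 0 (carry in) = 1 → bit 1, carry out 0
  col 7: 0 + 1 + 0 (carry in) = 1 → bit 1, carry out 0
  col 8: 1 + 0 + 0 (carry in) = 1 → bit 1, carry out 0
  col 9: 0 + 1 + 0 (carry in) = 1 → bit 1, carry out 0
  col 10: 0 + 0 + 0 (carry in) = 0 → bit 0, carry out 0
Reading bits MSB→LSB: 01111111111
Strip leading zeros: 1111111111
= 1111111111


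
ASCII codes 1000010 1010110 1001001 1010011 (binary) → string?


Codes (binary): 1000010 1010110 1001001 1010011
Per-code ASCII lookup:
  1000010 = 66  (range 65-90: uppercase, 66 - 65 = 1) → 'B'
  1010110 = 86  (range 65-90: uppercase, 86 - 65 = 21) → 'V'
  1001001 = 73  (range 65-90: uppercase, 73 - 65 = 8) → 'I'
  1010011 = 83  (range 65-90: uppercase, 83 - 65 = 18) → 'S'
= 'BVIS'


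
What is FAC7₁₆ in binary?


Each hex digit → 4 binary bits:
  F = 1111
  A = 1010
  C = 1100
  7 = 0111
Concatenate: 1111 1010 1100 0111
= 1111101011000111


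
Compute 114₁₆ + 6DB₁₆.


Align and add column by column (LSB to MSB, each column mod 16 with carry):
  0114
+ 06DB
  ----
  col 0: 4(4) + B(11) + 0 (carry in) = 15 → F(15), carry out 0
  col 1: 1(1) + D(13) + 0 (carry in) = 14 → E(14), carry out 0
  col 2: 1(1) + 6(6) + 0 (carry in) = 7 → 7(7), carry out 0
  col 3: 0(0) + 0(0) + 0 (carry in) = 0 → 0(0), carry out 0
Reading digits MSB→LSB: 07EF
Strip leading zeros: 7EF
= 0x7EF


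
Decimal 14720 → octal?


Divide by 8 repeatedly:
14720 ÷ 8 = 1840 remainder 0
1840 ÷ 8 = 230 remainder 0
230 ÷ 8 = 28 remainder 6
28 ÷ 8 = 3 remainder 4
3 ÷ 8 = 0 remainder 3
Reading remainders bottom-up:
= 0o34600


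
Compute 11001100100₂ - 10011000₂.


Align and subtract column by column (LSB to MSB, borrowing when needed):
  11001100100
- 00010011000
  -----------
  col 0: (0 - 0 borrow-in) - 0 → 0 - 0 = 0, borrow out 0
  col 1: (0 - 0 borrow-in) - 0 → 0 - 0 = 0, borrow out 0
  col 2: (1 - 0 borrow-in) - 0 → 1 - 0 = 1, borrow out 0
  col 3: (0 - 0 borrow-in) - 1 → borrow from next column: (0+2) - 1 = 1, borrow out 1
  col 4: (0 - 1 borrow-in) - 1 → borrow from next column: (-1+2) - 1 = 0, borrow out 1
  col 5: (1 - 1 borrow-in) - 0 → 0 - 0 = 0, borrow out 0
  col 6: (1 - 0 borrow-in) - 0 → 1 - 0 = 1, borrow out 0
  col 7: (0 - 0 borrow-in) - 1 → borrow from next column: (0+2) - 1 = 1, borrow out 1
  col 8: (0 - 1 borrow-in) - 0 → borrow from next column: (-1+2) - 0 = 1, borrow out 1
  col 9: (1 - 1 borrow-in) - 0 → 0 - 0 = 0, borrow out 0
  col 10: (1 - 0 borrow-in) - 0 → 1 - 0 = 1, borrow out 0
Reading bits MSB→LSB: 10111001100
Strip leading zeros: 10111001100
= 10111001100


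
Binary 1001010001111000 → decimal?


Positional values:
Bit 3: 1 × 2^3 = 8
Bit 4: 1 × 2^4 = 16
Bit 5: 1 × 2^5 = 32
Bit 6: 1 × 2^6 = 64
Bit 10: 1 × 2^10 = 1024
Bit 12: 1 × 2^12 = 4096
Bit 15: 1 × 2^15 = 32768
Sum = 8 + 16 + 32 + 64 + 1024 + 4096 + 32768
= 38008


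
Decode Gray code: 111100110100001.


Gray code: 111100110100001
MSB stays the same: 1
Each subsequent bit = prev_binary XOR current_gray:
  B[1] = 1 XOR 1 = 0
  B[2] = 0 XOR 1 = 1
  B[3] = 1 XOR 1 = 0
  B[4] = 0 XOR 0 = 0
  B[5] = 0 XOR 0 = 0
  B[6] = 0 XOR 1 = 1
  B[7] = 1 XOR 1 = 0
  B[8] = 0 XOR 0 = 0
  B[9] = 0 XOR 1 = 1
  B[10] = 1 XOR 0 = 1
  B[11] = 1 XOR 0 = 1
  B[12] = 1 XOR 0 = 1
  B[13] = 1 XOR 0 = 1
  B[14] = 1 XOR 1 = 0
= 101000100111110 (20798 decimal)


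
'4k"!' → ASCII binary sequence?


String: '4k"!'  (4 characters)
Per-character ASCII lookup:
  '4': digits start at 48: '4' = 48 + 4 = 52 → 110100
  'k': lowercase starts at 97: 'k' = 97 + 10 = 107 → 1101011
  '"': special character: '"' = 34 → 100010
  '!': special character: '!' = 33 → 100001
= 110100 1101011 100010 100001


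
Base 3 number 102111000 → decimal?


Positional values (base 3):
  0 × 3^0 = 0 × 1 = 0
  0 × 3^1 = 0 × 3 = 0
  0 × 3^2 = 0 × 9 = 0
  1 × 3^3 = 1 × 27 = 27
  1 × 3^4 = 1 × 81 = 81
  1 × 3^5 = 1 × 243 = 243
  2 × 3^6 = 2 × 729 = 1458
  0 × 3^7 = 0 × 2187 = 0
  1 × 3^8 = 1 × 6561 = 6561
Sum = 0 + 0 + 0 + 27 + 81 + 243 + 1458 + 0 + 6561
= 8370


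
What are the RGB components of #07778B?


Hex: #07778B
R = 07₁₆ = 7
G = 77₁₆ = 119
B = 8B₁₆ = 139
= RGB(7, 119, 139)


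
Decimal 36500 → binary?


Divide by 2 repeatedly:
36500 ÷ 2 = 18250 remainder 0
18250 ÷ 2 = 9125 remainder 0
9125 ÷ 2 = 4562 remainder 1
4562 ÷ 2 = 2281 remainder 0
2281 ÷ 2 = 1140 remainder 1
1140 ÷ 2 = 570 remainder 0
570 ÷ 2 = 285 remainder 0
285 ÷ 2 = 142 remainder 1
142 ÷ 2 = 71 remainder 0
71 ÷ 2 = 35 remainder 1
35 ÷ 2 = 17 remainder 1
17 ÷ 2 = 8 remainder 1
8 ÷ 2 = 4 remainder 0
4 ÷ 2 = 2 remainder 0
2 ÷ 2 = 1 remainder 0
1 ÷ 2 = 0 remainder 1
Reading remainders bottom-up:
= 1000111010010100


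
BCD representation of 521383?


Each digit → 4-bit binary:
  5 → 0101
  2 → 0010
  1 → 0001
  3 → 0011
  8 → 1000
  3 → 0011
= 0101 0010 0001 0011 1000 0011


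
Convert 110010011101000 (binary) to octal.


Group into 3-bit groups: 110010011101000
  110 = 6
  010 = 2
  011 = 3
  101 = 5
  000 = 0
= 0o62350


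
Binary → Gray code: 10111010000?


Binary: 10111010000
Gray code: G = B XOR (B >> 1)
B >> 1 = 01011101000
10111010000 XOR 01011101000:
  1 XOR 0 = 1
  0 XOR 1 = 1
  1 XOR 0 = 1
  1 XOR 1 = 0
  1 XOR 1 = 0
  0 XOR 1 = 1
  1 XOR 0 = 1
  0 XOR 1 = 1
  0 XOR 0 = 0
  0 XOR 0 = 0
  0 XOR 0 = 0
= 11100111000


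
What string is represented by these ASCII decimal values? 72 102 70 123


Codes (decimal): 72 102 70 123
Per-code ASCII lookup:
  72  (range 65-90: uppercase, 72 - 65 = 7) → 'H'
  102  (range 97-122: lowercase, 102 - 97 = 5) → 'f'
  70  (range 65-90: uppercase, 70 - 65 = 5) → 'F'
  123  (special character) → '{'
= 'HfF{'


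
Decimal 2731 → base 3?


Divide by 3 repeatedly:
2731 ÷ 3 = 910 remainder 1
910 ÷ 3 = 303 remainder 1
303 ÷ 3 = 101 remainder 0
101 ÷ 3 = 33 remainder 2
33 ÷ 3 = 11 remainder 0
11 ÷ 3 = 3 remainder 2
3 ÷ 3 = 1 remainder 0
1 ÷ 3 = 0 remainder 1
Reading remainders bottom-up:
= 10202011


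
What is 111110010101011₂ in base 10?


Positional values:
Bit 0: 1 × 2^0 = 1
Bit 1: 1 × 2^1 = 2
Bit 3: 1 × 2^3 = 8
Bit 5: 1 × 2^5 = 32
Bit 7: 1 × 2^7 = 128
Bit 10: 1 × 2^10 = 1024
Bit 11: 1 × 2^11 = 2048
Bit 12: 1 × 2^12 = 4096
Bit 13: 1 × 2^13 = 8192
Bit 14: 1 × 2^14 = 16384
Sum = 1 + 2 + 8 + 32 + 128 + 1024 + 2048 + 4096 + 8192 + 16384
= 31915


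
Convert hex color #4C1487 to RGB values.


Hex: #4C1487
R = 4C₁₆ = 76
G = 14₁₆ = 20
B = 87₁₆ = 135
= RGB(76, 20, 135)


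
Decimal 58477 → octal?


Divide by 8 repeatedly:
58477 ÷ 8 = 7309 remainder 5
7309 ÷ 8 = 913 remainder 5
913 ÷ 8 = 114 remainder 1
114 ÷ 8 = 14 remainder 2
14 ÷ 8 = 1 remainder 6
1 ÷ 8 = 0 remainder 1
Reading remainders bottom-up:
= 0o162155


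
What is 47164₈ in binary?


Each octal digit → 3 binary bits:
  4 = 100
  7 = 111
  1 = 001
  6 = 110
  4 = 100
Concatenate: 100 111 001 110 100
= 100111001110100


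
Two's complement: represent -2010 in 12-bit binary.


Original: 011111011010
Step 1 - Invert all bits: 100000100101
Step 2 - Add 1: 100000100101 + 1
= 100000100110 (represents -2010)


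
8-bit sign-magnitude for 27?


Sign bit: 0 (positive)
Magnitude: 27 = 0011011
= 00011011


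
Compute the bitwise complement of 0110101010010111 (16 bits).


Original: 0110101010010111
Invert all bits:
  bit 0: 0 → 1
  bit 1: 1 → 0
  bit 2: 1 → 0
  bit 3: 0 → 1
  bit 4: 1 → 0
  bit 5: 0 → 1
  bit 6: 1 → 0
  bit 7: 0 → 1
  bit 8: 1 → 0
  bit 9: 0 → 1
  bit 10: 0 → 1
  bit 11: 1 → 0
  bit 12: 0 → 1
  bit 13: 1 → 0
  bit 14: 1 → 0
  bit 15: 1 → 0
= 1001010101101000


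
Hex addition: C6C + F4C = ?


Align and add column by column (LSB to MSB, each column mod 16 with carry):
  0C6C
+ 0F4C
  ----
  col 0: C(12) + C(12) + 0 (carry in) = 24 → 8(8), carry out 1
  col 1: 6(6) + 4(4) + 1 (carry in) = 11 → B(11), carry out 0
  col 2: C(12) + F(15) + 0 (carry in) = 27 → B(11), carry out 1
  col 3: 0(0) + 0(0) + 1 (carry in) = 1 → 1(1), carry out 0
Reading digits MSB→LSB: 1BB8
Strip leading zeros: 1BB8
= 0x1BB8


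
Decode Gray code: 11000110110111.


Gray code: 11000110110111
MSB stays the same: 1
Each subsequent bit = prev_binary XOR current_gray:
  B[1] = 1 XOR 1 = 0
  B[2] = 0 XOR 0 = 0
  B[3] = 0 XOR 0 = 0
  B[4] = 0 XOR 0 = 0
  B[5] = 0 XOR 1 = 1
  B[6] = 1 XOR 1 = 0
  B[7] = 0 XOR 0 = 0
  B[8] = 0 XOR 1 = 1
  B[9] = 1 XOR 1 = 0
  B[10] = 0 XOR 0 = 0
  B[11] = 0 XOR 1 = 1
  B[12] = 1 XOR 1 = 0
  B[13] = 0 XOR 1 = 1
= 10000100100101 (8485 decimal)


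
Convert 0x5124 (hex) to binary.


Each hex digit → 4 binary bits:
  5 = 0101
  1 = 0001
  2 = 0010
  4 = 0100
Concatenate: 0101 0001 0010 0100
= 0101000100100100


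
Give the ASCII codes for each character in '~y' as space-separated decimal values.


String: '~y'  (2 characters)
Per-character ASCII lookup:
  '~': special character: '~' = 126
  'y': lowercase starts at 97: 'y' = 97 + 24 = 121
= 126 121


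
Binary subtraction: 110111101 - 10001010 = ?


Align and subtract column by column (LSB to MSB, borrowing when needed):
  110111101
- 010001010
  ---------
  col 0: (1 - 0 borrow-in) - 0 → 1 - 0 = 1, borrow out 0
  col 1: (0 - 0 borrow-in) - 1 → borrow from next column: (0+2) - 1 = 1, borrow out 1
  col 2: (1 - 1 borrow-in) - 0 → 0 - 0 = 0, borrow out 0
  col 3: (1 - 0 borrow-in) - 1 → 1 - 1 = 0, borrow out 0
  col 4: (1 - 0 borrow-in) - 0 → 1 - 0 = 1, borrow out 0
  col 5: (1 - 0 borrow-in) - 0 → 1 - 0 = 1, borrow out 0
  col 6: (0 - 0 borrow-in) - 0 → 0 - 0 = 0, borrow out 0
  col 7: (1 - 0 borrow-in) - 1 → 1 - 1 = 0, borrow out 0
  col 8: (1 - 0 borrow-in) - 0 → 1 - 0 = 1, borrow out 0
Reading bits MSB→LSB: 100110011
Strip leading zeros: 100110011
= 100110011


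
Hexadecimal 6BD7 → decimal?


Positional values:
Position 0: 7 × 16^0 = 7 × 1 = 7
Position 1: D × 16^1 = 13 × 16 = 208
Position 2: B × 16^2 = 11 × 256 = 2816
Position 3: 6 × 16^3 = 6 × 4096 = 24576
Sum = 7 + 208 + 2816 + 24576
= 27607


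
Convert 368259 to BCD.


Each digit → 4-bit binary:
  3 → 0011
  6 → 0110
  8 → 1000
  2 → 0010
  5 → 0101
  9 → 1001
= 0011 0110 1000 0010 0101 1001


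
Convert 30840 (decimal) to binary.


Divide by 2 repeatedly:
30840 ÷ 2 = 15420 remainder 0
15420 ÷ 2 = 7710 remainder 0
7710 ÷ 2 = 3855 remainder 0
3855 ÷ 2 = 1927 remainder 1
1927 ÷ 2 = 963 remainder 1
963 ÷ 2 = 481 remainder 1
481 ÷ 2 = 240 remainder 1
240 ÷ 2 = 120 remainder 0
120 ÷ 2 = 60 remainder 0
60 ÷ 2 = 30 remainder 0
30 ÷ 2 = 15 remainder 0
15 ÷ 2 = 7 remainder 1
7 ÷ 2 = 3 remainder 1
3 ÷ 2 = 1 remainder 1
1 ÷ 2 = 0 remainder 1
Reading remainders bottom-up:
= 111100001111000


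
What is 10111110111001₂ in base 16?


Group into 4-bit nibbles: 0010111110111001
  0010 = 2
  1111 = F
  1011 = B
  1001 = 9
= 0x2FB9


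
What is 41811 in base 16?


Divide by 16 repeatedly:
41811 ÷ 16 = 2613 remainder 3 (3)
2613 ÷ 16 = 163 remainder 5 (5)
163 ÷ 16 = 10 remainder 3 (3)
10 ÷ 16 = 0 remainder 10 (A)
Reading remainders bottom-up:
= 0xA353


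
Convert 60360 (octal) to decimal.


Positional values:
Position 0: 0 × 8^0 = 0
Position 1: 6 × 8^1 = 48
Position 2: 3 × 8^2 = 192
Position 3: 0 × 8^3 = 0
Position 4: 6 × 8^4 = 24576
Sum = 0 + 48 + 192 + 0 + 24576
= 24816


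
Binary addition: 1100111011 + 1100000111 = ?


Align and add column by column (LSB to MSB, carry propagating):
  01100111011
+ 01100000111
  -----------
  col 0: 1 + 1 + 0 (carry in) = 2 → bit 0, carry out 1
  col 1: 1 + 1 + 1 (carry in) = 3 → bit 1, carry out 1
  col 2: 0 + 1 + 1 (carry in) = 2 → bit 0, carry out 1
  col 3: 1 + 0 + 1 (carry in) = 2 → bit 0, carry out 1
  col 4: 1 + 0 + 1 (carry in) = 2 → bit 0, carry out 1
  col 5: 1 + 0 + 1 (carry in) = 2 → bit 0, carry out 1
  col 6: 0 + 0 + 1 (carry in) = 1 → bit 1, carry out 0
  col 7: 0 + 0 + 0 (carry in) = 0 → bit 0, carry out 0
  col 8: 1 + 1 + 0 (carry in) = 2 → bit 0, carry out 1
  col 9: 1 + 1 + 1 (carry in) = 3 → bit 1, carry out 1
  col 10: 0 + 0 + 1 (carry in) = 1 → bit 1, carry out 0
Reading bits MSB→LSB: 11001000010
Strip leading zeros: 11001000010
= 11001000010


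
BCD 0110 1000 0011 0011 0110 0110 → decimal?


Each 4-bit group → digit:
  0110 → 6
  1000 → 8
  0011 → 3
  0011 → 3
  0110 → 6
  0110 → 6
= 683366


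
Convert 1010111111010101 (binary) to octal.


Group into 3-bit groups: 001010111111010101
  001 = 1
  010 = 2
  111 = 7
  111 = 7
  010 = 2
  101 = 5
= 0o127725


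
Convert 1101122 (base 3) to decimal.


Positional values (base 3):
  2 × 3^0 = 2 × 1 = 2
  2 × 3^1 = 2 × 3 = 6
  1 × 3^2 = 1 × 9 = 9
  1 × 3^3 = 1 × 27 = 27
  0 × 3^4 = 0 × 81 = 0
  1 × 3^5 = 1 × 243 = 243
  1 × 3^6 = 1 × 729 = 729
Sum = 2 + 6 + 9 + 27 + 0 + 243 + 729
= 1016


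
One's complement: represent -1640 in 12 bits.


Original: 011001101000
Invert all bits:
  bit 0: 0 → 1
  bit 1: 1 → 0
  bit 2: 1 → 0
  bit 3: 0 → 1
  bit 4: 0 → 1
  bit 5: 1 → 0
  bit 6: 1 → 0
  bit 7: 0 → 1
  bit 8: 1 → 0
  bit 9: 0 → 1
  bit 10: 0 → 1
  bit 11: 0 → 1
= 100110010111


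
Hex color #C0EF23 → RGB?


Hex: #C0EF23
R = C0₁₆ = 192
G = EF₁₆ = 239
B = 23₁₆ = 35
= RGB(192, 239, 35)


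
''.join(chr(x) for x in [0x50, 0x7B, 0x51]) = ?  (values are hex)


Codes (hex): 0x50 0x7B 0x51
Per-code ASCII lookup:
  0x50 = 80  (range 65-90: uppercase, 80 - 65 = 15) → 'P'
  0x7B = 123  (special character) → '{'
  0x51 = 81  (range 65-90: uppercase, 81 - 65 = 16) → 'Q'
= 'P{Q'


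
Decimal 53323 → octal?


Divide by 8 repeatedly:
53323 ÷ 8 = 6665 remainder 3
6665 ÷ 8 = 833 remainder 1
833 ÷ 8 = 104 remainder 1
104 ÷ 8 = 13 remainder 0
13 ÷ 8 = 1 remainder 5
1 ÷ 8 = 0 remainder 1
Reading remainders bottom-up:
= 0o150113


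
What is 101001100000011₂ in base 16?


Group into 4-bit nibbles: 0101001100000011
  0101 = 5
  0011 = 3
  0000 = 0
  0011 = 3
= 0x5303


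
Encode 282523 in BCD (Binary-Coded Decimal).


Each digit → 4-bit binary:
  2 → 0010
  8 → 1000
  2 → 0010
  5 → 0101
  2 → 0010
  3 → 0011
= 0010 1000 0010 0101 0010 0011


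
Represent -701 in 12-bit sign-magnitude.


Sign bit: 1 (negative)
Magnitude: 701 = 01010111101
= 101010111101


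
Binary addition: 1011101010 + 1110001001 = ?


Align and add column by column (LSB to MSB, carry propagating):
  01011101010
+ 01110001001
  -----------
  col 0: 0 + 1 + 0 (carry in) = 1 → bit 1, carry out 0
  col 1: 1 + 0 + 0 (carry in) = 1 → bit 1, carry out 0
  col 2: 0 + 0 + 0 (carry in) = 0 → bit 0, carry out 0
  col 3: 1 + 1 + 0 (carry in) = 2 → bit 0, carry out 1
  col 4: 0 + 0 + 1 (carry in) = 1 → bit 1, carry out 0
  col 5: 1 + 0 + 0 (carry in) = 1 → bit 1, carry out 0
  col 6: 1 + 0 + 0 (carry in) = 1 → bit 1, carry out 0
  col 7: 1 + 1 + 0 (carry in) = 2 → bit 0, carry out 1
  col 8: 0 + 1 + 1 (carry in) = 2 → bit 0, carry out 1
  col 9: 1 + 1 + 1 (carry in) = 3 → bit 1, carry out 1
  col 10: 0 + 0 + 1 (carry in) = 1 → bit 1, carry out 0
Reading bits MSB→LSB: 11001110011
Strip leading zeros: 11001110011
= 11001110011


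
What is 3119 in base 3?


Divide by 3 repeatedly:
3119 ÷ 3 = 1039 remainder 2
1039 ÷ 3 = 346 remainder 1
346 ÷ 3 = 115 remainder 1
115 ÷ 3 = 38 remainder 1
38 ÷ 3 = 12 remainder 2
12 ÷ 3 = 4 remainder 0
4 ÷ 3 = 1 remainder 1
1 ÷ 3 = 0 remainder 1
Reading remainders bottom-up:
= 11021112


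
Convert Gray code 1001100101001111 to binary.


Gray code: 1001100101001111
MSB stays the same: 1
Each subsequent bit = prev_binary XOR current_gray:
  B[1] = 1 XOR 0 = 1
  B[2] = 1 XOR 0 = 1
  B[3] = 1 XOR 1 = 0
  B[4] = 0 XOR 1 = 1
  B[5] = 1 XOR 0 = 1
  B[6] = 1 XOR 0 = 1
  B[7] = 1 XOR 1 = 0
  B[8] = 0 XOR 0 = 0
  B[9] = 0 XOR 1 = 1
  B[10] = 1 XOR 0 = 1
  B[11] = 1 XOR 0 = 1
  B[12] = 1 XOR 1 = 0
  B[13] = 0 XOR 1 = 1
  B[14] = 1 XOR 1 = 0
  B[15] = 0 XOR 1 = 1
= 1110111001110101 (61045 decimal)


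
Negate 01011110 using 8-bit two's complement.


Original: 01011110
Step 1 - Invert all bits: 10100001
Step 2 - Add 1: 10100001 + 1
= 10100010 (represents -94)


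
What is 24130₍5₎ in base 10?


Positional values (base 5):
  0 × 5^0 = 0 × 1 = 0
  3 × 5^1 = 3 × 5 = 15
  1 × 5^2 = 1 × 25 = 25
  4 × 5^3 = 4 × 125 = 500
  2 × 5^4 = 2 × 625 = 1250
Sum = 0 + 15 + 25 + 500 + 1250
= 1790


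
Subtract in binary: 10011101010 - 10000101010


Align and subtract column by column (LSB to MSB, borrowing when needed):
  10011101010
- 10000101010
  -----------
  col 0: (0 - 0 borrow-in) - 0 → 0 - 0 = 0, borrow out 0
  col 1: (1 - 0 borrow-in) - 1 → 1 - 1 = 0, borrow out 0
  col 2: (0 - 0 borrow-in) - 0 → 0 - 0 = 0, borrow out 0
  col 3: (1 - 0 borrow-in) - 1 → 1 - 1 = 0, borrow out 0
  col 4: (0 - 0 borrow-in) - 0 → 0 - 0 = 0, borrow out 0
  col 5: (1 - 0 borrow-in) - 1 → 1 - 1 = 0, borrow out 0
  col 6: (1 - 0 borrow-in) - 0 → 1 - 0 = 1, borrow out 0
  col 7: (1 - 0 borrow-in) - 0 → 1 - 0 = 1, borrow out 0
  col 8: (0 - 0 borrow-in) - 0 → 0 - 0 = 0, borrow out 0
  col 9: (0 - 0 borrow-in) - 0 → 0 - 0 = 0, borrow out 0
  col 10: (1 - 0 borrow-in) - 1 → 1 - 1 = 0, borrow out 0
Reading bits MSB→LSB: 00011000000
Strip leading zeros: 11000000
= 11000000


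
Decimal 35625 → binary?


Divide by 2 repeatedly:
35625 ÷ 2 = 17812 remainder 1
17812 ÷ 2 = 8906 remainder 0
8906 ÷ 2 = 4453 remainder 0
4453 ÷ 2 = 2226 remainder 1
2226 ÷ 2 = 1113 remainder 0
1113 ÷ 2 = 556 remainder 1
556 ÷ 2 = 278 remainder 0
278 ÷ 2 = 139 remainder 0
139 ÷ 2 = 69 remainder 1
69 ÷ 2 = 34 remainder 1
34 ÷ 2 = 17 remainder 0
17 ÷ 2 = 8 remainder 1
8 ÷ 2 = 4 remainder 0
4 ÷ 2 = 2 remainder 0
2 ÷ 2 = 1 remainder 0
1 ÷ 2 = 0 remainder 1
Reading remainders bottom-up:
= 1000101100101001


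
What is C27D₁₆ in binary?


Each hex digit → 4 binary bits:
  C = 1100
  2 = 0010
  7 = 0111
  D = 1101
Concatenate: 1100 0010 0111 1101
= 1100001001111101


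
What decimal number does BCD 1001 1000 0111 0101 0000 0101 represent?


Each 4-bit group → digit:
  1001 → 9
  1000 → 8
  0111 → 7
  0101 → 5
  0000 → 0
  0101 → 5
= 987505


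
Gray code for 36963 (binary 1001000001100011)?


Binary: 1001000001100011
Gray code: G = B XOR (B >> 1)
B >> 1 = 0100100000110001
1001000001100011 XOR 0100100000110001:
  1 XOR 0 = 1
  0 XOR 1 = 1
  0 XOR 0 = 0
  1 XOR 0 = 1
  0 XOR 1 = 1
  0 XOR 0 = 0
  0 XOR 0 = 0
  0 XOR 0 = 0
  0 XOR 0 = 0
  1 XOR 0 = 1
  1 XOR 1 = 0
  0 XOR 1 = 1
  0 XOR 0 = 0
  0 XOR 0 = 0
  1 XOR 0 = 1
  1 XOR 1 = 0
= 1101100001010010


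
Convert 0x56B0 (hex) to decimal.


Positional values:
Position 0: 0 × 16^0 = 0 × 1 = 0
Position 1: B × 16^1 = 11 × 16 = 176
Position 2: 6 × 16^2 = 6 × 256 = 1536
Position 3: 5 × 16^3 = 5 × 4096 = 20480
Sum = 0 + 176 + 1536 + 20480
= 22192


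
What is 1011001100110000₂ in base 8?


Group into 3-bit groups: 001011001100110000
  001 = 1
  011 = 3
  001 = 1
  100 = 4
  110 = 6
  000 = 0
= 0o131460


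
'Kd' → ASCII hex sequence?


String: 'Kd'  (2 characters)
Per-character ASCII lookup:
  'K': uppercase starts at 65: 'K' = 65 + 10 = 75 → 0x4B
  'd': lowercase starts at 97: 'd' = 97 + 3 = 100 → 0x64
= 0x4B 0x64


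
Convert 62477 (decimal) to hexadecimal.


Divide by 16 repeatedly:
62477 ÷ 16 = 3904 remainder 13 (D)
3904 ÷ 16 = 244 remainder 0 (0)
244 ÷ 16 = 15 remainder 4 (4)
15 ÷ 16 = 0 remainder 15 (F)
Reading remainders bottom-up:
= 0xF40D


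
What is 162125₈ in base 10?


Positional values:
Position 0: 5 × 8^0 = 5
Position 1: 2 × 8^1 = 16
Position 2: 1 × 8^2 = 64
Position 3: 2 × 8^3 = 1024
Position 4: 6 × 8^4 = 24576
Position 5: 1 × 8^5 = 32768
Sum = 5 + 16 + 64 + 1024 + 24576 + 32768
= 58453


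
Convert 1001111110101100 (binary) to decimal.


Positional values:
Bit 2: 1 × 2^2 = 4
Bit 3: 1 × 2^3 = 8
Bit 5: 1 × 2^5 = 32
Bit 7: 1 × 2^7 = 128
Bit 8: 1 × 2^8 = 256
Bit 9: 1 × 2^9 = 512
Bit 10: 1 × 2^10 = 1024
Bit 11: 1 × 2^11 = 2048
Bit 12: 1 × 2^12 = 4096
Bit 15: 1 × 2^15 = 32768
Sum = 4 + 8 + 32 + 128 + 256 + 512 + 1024 + 2048 + 4096 + 32768
= 40876


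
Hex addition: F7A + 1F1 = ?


Align and add column by column (LSB to MSB, each column mod 16 with carry):
  0F7A
+ 01F1
  ----
  col 0: A(10) + 1(1) + 0 (carry in) = 11 → B(11), carry out 0
  col 1: 7(7) + F(15) + 0 (carry in) = 22 → 6(6), carry out 1
  col 2: F(15) + 1(1) + 1 (carry in) = 17 → 1(1), carry out 1
  col 3: 0(0) + 0(0) + 1 (carry in) = 1 → 1(1), carry out 0
Reading digits MSB→LSB: 116B
Strip leading zeros: 116B
= 0x116B


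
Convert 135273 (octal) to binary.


Each octal digit → 3 binary bits:
  1 = 001
  3 = 011
  5 = 101
  2 = 010
  7 = 111
  3 = 011
Concatenate: 001 011 101 010 111 011
= 001011101010111011


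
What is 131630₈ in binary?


Each octal digit → 3 binary bits:
  1 = 001
  3 = 011
  1 = 001
  6 = 110
  3 = 011
  0 = 000
Concatenate: 001 011 001 110 011 000
= 001011001110011000


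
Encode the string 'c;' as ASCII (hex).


String: 'c;'  (2 characters)
Per-character ASCII lookup:
  'c': lowercase starts at 97: 'c' = 97 + 2 = 99 → 0x63
  ';': special character: ';' = 59 → 0x3B
= 0x63 0x3B


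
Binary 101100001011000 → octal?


Group into 3-bit groups: 101100001011000
  101 = 5
  100 = 4
  001 = 1
  011 = 3
  000 = 0
= 0o54130


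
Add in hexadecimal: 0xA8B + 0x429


Align and add column by column (LSB to MSB, each column mod 16 with carry):
  0A8B
+ 0429
  ----
  col 0: B(11) + 9(9) + 0 (carry in) = 20 → 4(4), carry out 1
  col 1: 8(8) + 2(2) + 1 (carry in) = 11 → B(11), carry out 0
  col 2: A(10) + 4(4) + 0 (carry in) = 14 → E(14), carry out 0
  col 3: 0(0) + 0(0) + 0 (carry in) = 0 → 0(0), carry out 0
Reading digits MSB→LSB: 0EB4
Strip leading zeros: EB4
= 0xEB4


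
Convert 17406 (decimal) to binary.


Divide by 2 repeatedly:
17406 ÷ 2 = 8703 remainder 0
8703 ÷ 2 = 4351 remainder 1
4351 ÷ 2 = 2175 remainder 1
2175 ÷ 2 = 1087 remainder 1
1087 ÷ 2 = 543 remainder 1
543 ÷ 2 = 271 remainder 1
271 ÷ 2 = 135 remainder 1
135 ÷ 2 = 67 remainder 1
67 ÷ 2 = 33 remainder 1
33 ÷ 2 = 16 remainder 1
16 ÷ 2 = 8 remainder 0
8 ÷ 2 = 4 remainder 0
4 ÷ 2 = 2 remainder 0
2 ÷ 2 = 1 remainder 0
1 ÷ 2 = 0 remainder 1
Reading remainders bottom-up:
= 100001111111110


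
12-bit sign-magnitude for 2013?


Sign bit: 0 (positive)
Magnitude: 2013 = 11111011101
= 011111011101


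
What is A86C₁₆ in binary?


Each hex digit → 4 binary bits:
  A = 1010
  8 = 1000
  6 = 0110
  C = 1100
Concatenate: 1010 1000 0110 1100
= 1010100001101100


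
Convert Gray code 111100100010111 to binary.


Gray code: 111100100010111
MSB stays the same: 1
Each subsequent bit = prev_binary XOR current_gray:
  B[1] = 1 XOR 1 = 0
  B[2] = 0 XOR 1 = 1
  B[3] = 1 XOR 1 = 0
  B[4] = 0 XOR 0 = 0
  B[5] = 0 XOR 0 = 0
  B[6] = 0 XOR 1 = 1
  B[7] = 1 XOR 0 = 1
  B[8] = 1 XOR 0 = 1
  B[9] = 1 XOR 0 = 1
  B[10] = 1 XOR 1 = 0
  B[11] = 0 XOR 0 = 0
  B[12] = 0 XOR 1 = 1
  B[13] = 1 XOR 1 = 0
  B[14] = 0 XOR 1 = 1
= 101000111100101 (20965 decimal)


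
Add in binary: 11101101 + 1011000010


Align and add column by column (LSB to MSB, carry propagating):
  00011101101
+ 01011000010
  -----------
  col 0: 1 + 0 + 0 (carry in) = 1 → bit 1, carry out 0
  col 1: 0 + 1 + 0 (carry in) = 1 → bit 1, carry out 0
  col 2: 1 + 0 + 0 (carry in) = 1 → bit 1, carry out 0
  col 3: 1 + 0 + 0 (carry in) = 1 → bit 1, carry out 0
  col 4: 0 + 0 + 0 (carry in) = 0 → bit 0, carry out 0
  col 5: 1 + 0 + 0 (carry in) = 1 → bit 1, carry out 0
  col 6: 1 + 1 + 0 (carry in) = 2 → bit 0, carry out 1
  col 7: 1 + 1 + 1 (carry in) = 3 → bit 1, carry out 1
  col 8: 0 + 0 + 1 (carry in) = 1 → bit 1, carry out 0
  col 9: 0 + 1 + 0 (carry in) = 1 → bit 1, carry out 0
  col 10: 0 + 0 + 0 (carry in) = 0 → bit 0, carry out 0
Reading bits MSB→LSB: 01110101111
Strip leading zeros: 1110101111
= 1110101111


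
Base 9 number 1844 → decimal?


Positional values (base 9):
  4 × 9^0 = 4 × 1 = 4
  4 × 9^1 = 4 × 9 = 36
  8 × 9^2 = 8 × 81 = 648
  1 × 9^3 = 1 × 729 = 729
Sum = 4 + 36 + 648 + 729
= 1417


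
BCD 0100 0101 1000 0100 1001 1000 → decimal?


Each 4-bit group → digit:
  0100 → 4
  0101 → 5
  1000 → 8
  0100 → 4
  1001 → 9
  1000 → 8
= 458498


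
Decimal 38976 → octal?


Divide by 8 repeatedly:
38976 ÷ 8 = 4872 remainder 0
4872 ÷ 8 = 609 remainder 0
609 ÷ 8 = 76 remainder 1
76 ÷ 8 = 9 remainder 4
9 ÷ 8 = 1 remainder 1
1 ÷ 8 = 0 remainder 1
Reading remainders bottom-up:
= 0o114100


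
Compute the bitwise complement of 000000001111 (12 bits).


Original: 000000001111
Invert all bits:
  bit 0: 0 → 1
  bit 1: 0 → 1
  bit 2: 0 → 1
  bit 3: 0 → 1
  bit 4: 0 → 1
  bit 5: 0 → 1
  bit 6: 0 → 1
  bit 7: 0 → 1
  bit 8: 1 → 0
  bit 9: 1 → 0
  bit 10: 1 → 0
  bit 11: 1 → 0
= 111111110000


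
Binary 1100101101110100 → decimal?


Positional values:
Bit 2: 1 × 2^2 = 4
Bit 4: 1 × 2^4 = 16
Bit 5: 1 × 2^5 = 32
Bit 6: 1 × 2^6 = 64
Bit 8: 1 × 2^8 = 256
Bit 9: 1 × 2^9 = 512
Bit 11: 1 × 2^11 = 2048
Bit 14: 1 × 2^14 = 16384
Bit 15: 1 × 2^15 = 32768
Sum = 4 + 16 + 32 + 64 + 256 + 512 + 2048 + 16384 + 32768
= 52084


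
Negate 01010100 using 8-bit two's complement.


Original: 01010100
Step 1 - Invert all bits: 10101011
Step 2 - Add 1: 10101011 + 1
= 10101100 (represents -84)


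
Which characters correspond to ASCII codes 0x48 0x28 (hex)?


Codes (hex): 0x48 0x28
Per-code ASCII lookup:
  0x48 = 72  (range 65-90: uppercase, 72 - 65 = 7) → 'H'
  0x28 = 40  (special character) → '('
= 'H('


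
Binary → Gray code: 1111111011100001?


Binary: 1111111011100001
Gray code: G = B XOR (B >> 1)
B >> 1 = 0111111101110000
1111111011100001 XOR 0111111101110000:
  1 XOR 0 = 1
  1 XOR 1 = 0
  1 XOR 1 = 0
  1 XOR 1 = 0
  1 XOR 1 = 0
  1 XOR 1 = 0
  1 XOR 1 = 0
  0 XOR 1 = 1
  1 XOR 0 = 1
  1 XOR 1 = 0
  1 XOR 1 = 0
  0 XOR 1 = 1
  0 XOR 0 = 0
  0 XOR 0 = 0
  0 XOR 0 = 0
  1 XOR 0 = 1
= 1000000110010001


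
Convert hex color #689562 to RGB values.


Hex: #689562
R = 68₁₆ = 104
G = 95₁₆ = 149
B = 62₁₆ = 98
= RGB(104, 149, 98)


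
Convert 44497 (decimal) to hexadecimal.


Divide by 16 repeatedly:
44497 ÷ 16 = 2781 remainder 1 (1)
2781 ÷ 16 = 173 remainder 13 (D)
173 ÷ 16 = 10 remainder 13 (D)
10 ÷ 16 = 0 remainder 10 (A)
Reading remainders bottom-up:
= 0xADD1


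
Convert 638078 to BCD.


Each digit → 4-bit binary:
  6 → 0110
  3 → 0011
  8 → 1000
  0 → 0000
  7 → 0111
  8 → 1000
= 0110 0011 1000 0000 0111 1000


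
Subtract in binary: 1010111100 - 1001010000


Align and subtract column by column (LSB to MSB, borrowing when needed):
  1010111100
- 1001010000
  ----------
  col 0: (0 - 0 borrow-in) - 0 → 0 - 0 = 0, borrow out 0
  col 1: (0 - 0 borrow-in) - 0 → 0 - 0 = 0, borrow out 0
  col 2: (1 - 0 borrow-in) - 0 → 1 - 0 = 1, borrow out 0
  col 3: (1 - 0 borrow-in) - 0 → 1 - 0 = 1, borrow out 0
  col 4: (1 - 0 borrow-in) - 1 → 1 - 1 = 0, borrow out 0
  col 5: (1 - 0 borrow-in) - 0 → 1 - 0 = 1, borrow out 0
  col 6: (0 - 0 borrow-in) - 1 → borrow from next column: (0+2) - 1 = 1, borrow out 1
  col 7: (1 - 1 borrow-in) - 0 → 0 - 0 = 0, borrow out 0
  col 8: (0 - 0 borrow-in) - 0 → 0 - 0 = 0, borrow out 0
  col 9: (1 - 0 borrow-in) - 1 → 1 - 1 = 0, borrow out 0
Reading bits MSB→LSB: 0001101100
Strip leading zeros: 1101100
= 1101100


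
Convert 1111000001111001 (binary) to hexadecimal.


Group into 4-bit nibbles: 1111000001111001
  1111 = F
  0000 = 0
  0111 = 7
  1001 = 9
= 0xF079


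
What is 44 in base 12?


Divide by 12 repeatedly:
44 ÷ 12 = 3 remainder 8
3 ÷ 12 = 0 remainder 3
Reading remainders bottom-up:
= 38


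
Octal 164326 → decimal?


Positional values:
Position 0: 6 × 8^0 = 6
Position 1: 2 × 8^1 = 16
Position 2: 3 × 8^2 = 192
Position 3: 4 × 8^3 = 2048
Position 4: 6 × 8^4 = 24576
Position 5: 1 × 8^5 = 32768
Sum = 6 + 16 + 192 + 2048 + 24576 + 32768
= 59606


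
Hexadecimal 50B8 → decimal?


Positional values:
Position 0: 8 × 16^0 = 8 × 1 = 8
Position 1: B × 16^1 = 11 × 16 = 176
Position 2: 0 × 16^2 = 0 × 256 = 0
Position 3: 5 × 16^3 = 5 × 4096 = 20480
Sum = 8 + 176 + 0 + 20480
= 20664


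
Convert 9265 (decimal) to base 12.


Divide by 12 repeatedly:
9265 ÷ 12 = 772 remainder 1
772 ÷ 12 = 64 remainder 4
64 ÷ 12 = 5 remainder 4
5 ÷ 12 = 0 remainder 5
Reading remainders bottom-up:
= 5441


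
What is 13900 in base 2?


Divide by 2 repeatedly:
13900 ÷ 2 = 6950 remainder 0
6950 ÷ 2 = 3475 remainder 0
3475 ÷ 2 = 1737 remainder 1
1737 ÷ 2 = 868 remainder 1
868 ÷ 2 = 434 remainder 0
434 ÷ 2 = 217 remainder 0
217 ÷ 2 = 108 remainder 1
108 ÷ 2 = 54 remainder 0
54 ÷ 2 = 27 remainder 0
27 ÷ 2 = 13 remainder 1
13 ÷ 2 = 6 remainder 1
6 ÷ 2 = 3 remainder 0
3 ÷ 2 = 1 remainder 1
1 ÷ 2 = 0 remainder 1
Reading remainders bottom-up:
= 11011001001100


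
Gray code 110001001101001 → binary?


Gray code: 110001001101001
MSB stays the same: 1
Each subsequent bit = prev_binary XOR current_gray:
  B[1] = 1 XOR 1 = 0
  B[2] = 0 XOR 0 = 0
  B[3] = 0 XOR 0 = 0
  B[4] = 0 XOR 0 = 0
  B[5] = 0 XOR 1 = 1
  B[6] = 1 XOR 0 = 1
  B[7] = 1 XOR 0 = 1
  B[8] = 1 XOR 1 = 0
  B[9] = 0 XOR 1 = 1
  B[10] = 1 XOR 0 = 1
  B[11] = 1 XOR 1 = 0
  B[12] = 0 XOR 0 = 0
  B[13] = 0 XOR 0 = 0
  B[14] = 0 XOR 1 = 1
= 100001110110001 (17329 decimal)
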